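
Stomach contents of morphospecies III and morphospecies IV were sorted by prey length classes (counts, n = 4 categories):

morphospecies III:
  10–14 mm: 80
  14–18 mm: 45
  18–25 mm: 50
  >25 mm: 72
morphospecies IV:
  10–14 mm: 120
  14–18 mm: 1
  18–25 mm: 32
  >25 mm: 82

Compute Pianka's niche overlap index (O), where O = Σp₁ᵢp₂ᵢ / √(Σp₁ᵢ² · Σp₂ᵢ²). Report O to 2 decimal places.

Proportions for morphospecies III (n=247): 80/247=0.3239, 45/247=0.1822, 50/247=0.2024, 72/247=0.2915
Proportions for morphospecies IV (n=235): 120/235=0.5106, 1/235=0.0043, 32/235=0.1362, 82/235=0.3489
Σ p₁ᵢp₂ᵢ = 0.165383 + 0.000783 + 0.027567 + 0.101704 = 0.295437
Σp_1ᵢ² = 0.3239² + 0.1822² + 0.2024² + 0.2915² = 0.104911 + 0.033197 + 0.040966 + 0.084972 = 0.264046
Σp_2ᵢ² = 0.5106² + 0.0043² + 0.1362² + 0.3489² = 0.260712 + 0.000018 + 0.018550 + 0.121731 = 0.401011
O = 0.295437 / √(0.264046 × 0.401011) = 0.295437 / 0.3254003 = 0.9079

0.91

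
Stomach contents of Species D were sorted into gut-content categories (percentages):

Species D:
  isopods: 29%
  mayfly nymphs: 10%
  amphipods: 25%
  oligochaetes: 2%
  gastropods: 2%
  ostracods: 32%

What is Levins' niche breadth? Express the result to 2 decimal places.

Convert percentages to proportions (divide by 100).
Σpᵢ² = 0.29² + 0.10² + 0.25² + 0.02² + 0.02² + 0.32² = 0.0841 + 0.0100 + 0.0625 + 0.0004 + 0.0004 + 0.1024 = 0.2598
B = 1 / 0.2598 = 3.8491

3.85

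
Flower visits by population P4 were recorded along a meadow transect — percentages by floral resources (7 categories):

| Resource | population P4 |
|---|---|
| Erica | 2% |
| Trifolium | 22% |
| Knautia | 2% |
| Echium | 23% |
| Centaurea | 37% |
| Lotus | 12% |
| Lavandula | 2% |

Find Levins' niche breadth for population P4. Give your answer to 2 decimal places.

Convert percentages to proportions (divide by 100).
Σpᵢ² = 0.02² + 0.22² + 0.02² + 0.23² + 0.37² + 0.12² + 0.02² = 0.0004 + 0.0484 + 0.0004 + 0.0529 + 0.1369 + 0.0144 + 0.0004 = 0.2538
B = 1 / 0.2538 = 3.9401

3.94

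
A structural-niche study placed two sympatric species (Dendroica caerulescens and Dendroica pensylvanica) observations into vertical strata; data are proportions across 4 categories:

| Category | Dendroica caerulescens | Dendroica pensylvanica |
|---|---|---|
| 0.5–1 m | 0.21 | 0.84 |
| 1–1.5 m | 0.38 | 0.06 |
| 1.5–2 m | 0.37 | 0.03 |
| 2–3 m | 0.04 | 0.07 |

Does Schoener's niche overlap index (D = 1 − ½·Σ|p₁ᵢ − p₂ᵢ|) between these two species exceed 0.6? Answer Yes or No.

No

Σ|p₁ᵢ − p₂ᵢ| = 0.63 + 0.32 + 0.34 + 0.03 = 1.32
D = 1 − ½ × 1.32 = 1 − 0.660 = 0.3400
D = 0.3400 < 0.6 → No.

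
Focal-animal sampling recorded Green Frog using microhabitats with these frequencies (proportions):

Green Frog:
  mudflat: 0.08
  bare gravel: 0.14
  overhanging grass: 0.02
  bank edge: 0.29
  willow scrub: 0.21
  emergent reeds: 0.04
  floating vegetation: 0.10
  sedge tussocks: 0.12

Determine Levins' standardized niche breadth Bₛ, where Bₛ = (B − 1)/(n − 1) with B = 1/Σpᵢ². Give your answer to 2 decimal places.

0.65

Σpᵢ² = 0.08² + 0.14² + 0.02² + 0.29² + 0.21² + 0.04² + 0.10² + 0.12² = 0.0064 + 0.0196 + 0.0004 + 0.0841 + 0.0441 + 0.0016 + 0.0100 + 0.0144 = 0.1806
B = 1 / 0.1806 = 5.5371
Bₛ = (B − 1)/(n − 1) = (5.5371 − 1)/(8 − 1) = 4.5371/7 = 0.6482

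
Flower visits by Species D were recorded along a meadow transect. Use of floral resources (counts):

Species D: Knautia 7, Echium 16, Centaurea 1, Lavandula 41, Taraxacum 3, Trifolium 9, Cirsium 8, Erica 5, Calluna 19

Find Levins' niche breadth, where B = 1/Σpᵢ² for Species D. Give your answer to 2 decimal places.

Proportions for Species D (n=109): 7/109=0.0642, 16/109=0.1468, 1/109=0.0092, 41/109=0.3761, 3/109=0.0275, 9/109=0.0826, 8/109=0.0734, 5/109=0.0459, 19/109=0.1743
Σpᵢ² = 0.0642² + 0.1468² + 0.0092² + 0.3761² + 0.0275² + 0.0826² + 0.0734² + 0.0459² + 0.1743² = 0.004122 + 0.021550 + 0.000085 + 0.141451 + 0.000756 + 0.006823 + 0.005388 + 0.002107 + 0.030380 = 0.212662
B = 1 / 0.212662 = 4.7023

4.70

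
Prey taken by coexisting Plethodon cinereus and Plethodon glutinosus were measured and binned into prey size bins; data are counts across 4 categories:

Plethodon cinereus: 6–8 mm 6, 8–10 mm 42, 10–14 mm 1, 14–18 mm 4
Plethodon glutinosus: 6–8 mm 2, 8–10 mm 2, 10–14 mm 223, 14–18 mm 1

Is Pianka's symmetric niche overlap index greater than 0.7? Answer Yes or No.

Proportions for Plethodon cinereus (n=53): 6/53=0.1132, 42/53=0.7925, 1/53=0.0189, 4/53=0.0755
Proportions for Plethodon glutinosus (n=228): 2/228=0.0088, 2/228=0.0088, 223/228=0.9781, 1/228=0.0044
Σ p₁ᵢp₂ᵢ = 0.000996 + 0.006974 + 0.018486 + 0.000332 = 0.026788
Σp_1ᵢ² = 0.1132² + 0.7925² + 0.0189² + 0.0755² = 0.012814 + 0.628056 + 0.000357 + 0.005700 = 0.646927
Σp_2ᵢ² = 0.0088² + 0.0088² + 0.9781² + 0.0044² = 0.000077 + 0.000077 + 0.956680 + 0.000019 = 0.956853
O = 0.026788 / √(0.646927 × 0.956853) = 0.026788 / 0.7867745 = 0.0340
O = 0.0340 < 0.7 → No.

No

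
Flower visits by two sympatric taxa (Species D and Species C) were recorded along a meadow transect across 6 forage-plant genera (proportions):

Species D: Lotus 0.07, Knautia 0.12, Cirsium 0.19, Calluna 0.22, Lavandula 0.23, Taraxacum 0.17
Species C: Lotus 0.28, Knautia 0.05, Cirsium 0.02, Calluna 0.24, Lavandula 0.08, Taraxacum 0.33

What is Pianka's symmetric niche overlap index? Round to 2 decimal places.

Σ p₁ᵢp₂ᵢ = 0.0196 + 0.0060 + 0.0038 + 0.0528 + 0.0184 + 0.0561 = 0.1567
Σp_1ᵢ² = 0.07² + 0.12² + 0.19² + 0.22² + 0.23² + 0.17² = 0.0049 + 0.0144 + 0.0361 + 0.0484 + 0.0529 + 0.0289 = 0.1856
Σp_2ᵢ² = 0.28² + 0.05² + 0.02² + 0.24² + 0.08² + 0.33² = 0.0784 + 0.0025 + 0.0004 + 0.0576 + 0.0064 + 0.1089 = 0.2542
O = 0.1567 / √(0.1856 × 0.2542) = 0.1567 / 0.21721 = 0.7214

0.72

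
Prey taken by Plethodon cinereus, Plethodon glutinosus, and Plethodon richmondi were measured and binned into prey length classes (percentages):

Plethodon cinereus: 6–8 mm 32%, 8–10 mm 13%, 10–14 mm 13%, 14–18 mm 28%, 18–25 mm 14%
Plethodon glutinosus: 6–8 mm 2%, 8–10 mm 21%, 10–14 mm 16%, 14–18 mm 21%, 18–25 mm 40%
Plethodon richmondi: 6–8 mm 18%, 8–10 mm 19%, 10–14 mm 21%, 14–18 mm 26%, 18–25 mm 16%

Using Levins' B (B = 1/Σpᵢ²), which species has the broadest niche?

Plethodon richmondi

Convert percentages to proportions (divide by 100).
Σp_cineᵢ² = 0.32² + 0.13² + 0.13² + 0.28² + 0.14² = 0.1024 + 0.0169 + 0.0169 + 0.0784 + 0.0196 = 0.2342
B_cine = 1 / 0.2342 = 4.2699
Σp_glutᵢ² = 0.02² + 0.21² + 0.16² + 0.21² + 0.40² = 0.0004 + 0.0441 + 0.0256 + 0.0441 + 0.1600 = 0.2742
B_glut = 1 / 0.2742 = 3.6470
Σp_richᵢ² = 0.18² + 0.19² + 0.21² + 0.26² + 0.16² = 0.0324 + 0.0361 + 0.0441 + 0.0676 + 0.0256 = 0.2058
B_rich = 1 / 0.2058 = 4.8591
Highest B → broadest niche (most generalist): Plethodon richmondi (B = 4.86).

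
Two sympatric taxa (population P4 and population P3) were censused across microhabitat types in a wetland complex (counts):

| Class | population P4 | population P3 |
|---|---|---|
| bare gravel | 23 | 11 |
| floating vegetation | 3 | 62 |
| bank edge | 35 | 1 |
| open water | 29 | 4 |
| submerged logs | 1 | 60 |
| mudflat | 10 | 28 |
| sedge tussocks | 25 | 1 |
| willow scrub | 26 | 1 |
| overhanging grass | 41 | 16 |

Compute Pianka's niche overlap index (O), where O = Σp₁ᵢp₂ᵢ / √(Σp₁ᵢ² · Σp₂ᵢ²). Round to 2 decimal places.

Proportions for population P4 (n=193): 23/193=0.1192, 3/193=0.0155, 35/193=0.1813, 29/193=0.1503, 1/193=0.0052, 10/193=0.0518, 25/193=0.1295, 26/193=0.1347, 41/193=0.2124
Proportions for population P3 (n=184): 11/184=0.0598, 62/184=0.3370, 1/184=0.0054, 4/184=0.0217, 60/184=0.3261, 28/184=0.1522, 1/184=0.0054, 1/184=0.0054, 16/184=0.0870
Σ p₁ᵢp₂ᵢ = 0.007128 + 0.005224 + 0.000979 + 0.003262 + 0.001696 + 0.007884 + 0.000699 + 0.000727 + 0.018479 = 0.046078
Σp_1ᵢ² = 0.1192² + 0.0155² + 0.1813² + 0.1503² + 0.0052² + 0.0518² + 0.1295² + 0.1347² + 0.2124² = 0.014209 + 0.000240 + 0.032870 + 0.022590 + 0.000027 + 0.002683 + 0.016770 + 0.018144 + 0.045114 = 0.152647
Σp_2ᵢ² = 0.0598² + 0.3370² + 0.0054² + 0.0217² + 0.3261² + 0.1522² + 0.0054² + 0.0054² + 0.0870² = 0.003576 + 0.113569 + 0.000029 + 0.000471 + 0.106341 + 0.023165 + 0.000029 + 0.000029 + 0.007569 = 0.254778
O = 0.046078 / √(0.152647 × 0.254778) = 0.046078 / 0.1972083 = 0.2337

0.23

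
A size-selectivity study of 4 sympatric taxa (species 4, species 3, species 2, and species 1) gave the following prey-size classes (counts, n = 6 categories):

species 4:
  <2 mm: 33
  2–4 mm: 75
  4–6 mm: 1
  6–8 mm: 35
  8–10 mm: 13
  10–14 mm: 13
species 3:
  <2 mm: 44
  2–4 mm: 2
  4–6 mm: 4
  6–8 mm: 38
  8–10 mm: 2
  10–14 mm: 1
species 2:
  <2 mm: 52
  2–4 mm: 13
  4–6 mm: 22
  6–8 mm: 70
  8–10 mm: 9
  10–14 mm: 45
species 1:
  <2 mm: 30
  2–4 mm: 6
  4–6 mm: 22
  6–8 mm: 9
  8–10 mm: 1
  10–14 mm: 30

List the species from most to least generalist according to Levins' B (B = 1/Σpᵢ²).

Proportions for species 4 (n=170): 33/170=0.1941, 75/170=0.4412, 1/170=0.0059, 35/170=0.2059, 13/170=0.0765, 13/170=0.0765
Proportions for species 3 (n=91): 44/91=0.4835, 2/91=0.0220, 4/91=0.0440, 38/91=0.4176, 2/91=0.0220, 1/91=0.0110
Proportions for species 2 (n=211): 52/211=0.2464, 13/211=0.0616, 22/211=0.1043, 70/211=0.3318, 9/211=0.0427, 45/211=0.2133
Proportions for species 1 (n=98): 30/98=0.3061, 6/98=0.0612, 22/98=0.2245, 9/98=0.0918, 1/98=0.0102, 30/98=0.3061
Σp_4ᵢ² = 0.1941² + 0.4412² + 0.0059² + 0.2059² + 0.0765² + 0.0765² = 0.037675 + 0.194657 + 0.000035 + 0.042395 + 0.005852 + 0.005852 = 0.286466
B_4 = 1 / 0.286466 = 3.4908
Σp_3ᵢ² = 0.4835² + 0.0220² + 0.0440² + 0.4176² + 0.0220² + 0.0110² = 0.233772 + 0.000484 + 0.001936 + 0.174390 + 0.000484 + 0.000121 = 0.411187
B_3 = 1 / 0.411187 = 2.4320
Σp_2ᵢ² = 0.2464² + 0.0616² + 0.1043² + 0.3318² + 0.0427² + 0.2133² = 0.060713 + 0.003795 + 0.010878 + 0.110091 + 0.001823 + 0.045497 = 0.232797
B_2 = 1 / 0.232797 = 4.2956
Σp_1ᵢ² = 0.3061² + 0.0612² + 0.2245² + 0.0918² + 0.0102² + 0.3061² = 0.093697 + 0.003745 + 0.050400 + 0.008427 + 0.000104 + 0.093697 = 0.250070
B_1 = 1 / 0.250070 = 3.9989
Ranking by B (broadest → narrowest): species 2 (4.30) > species 1 (4.00) > species 4 (3.49) > species 3 (2.43)

species 2 > species 1 > species 4 > species 3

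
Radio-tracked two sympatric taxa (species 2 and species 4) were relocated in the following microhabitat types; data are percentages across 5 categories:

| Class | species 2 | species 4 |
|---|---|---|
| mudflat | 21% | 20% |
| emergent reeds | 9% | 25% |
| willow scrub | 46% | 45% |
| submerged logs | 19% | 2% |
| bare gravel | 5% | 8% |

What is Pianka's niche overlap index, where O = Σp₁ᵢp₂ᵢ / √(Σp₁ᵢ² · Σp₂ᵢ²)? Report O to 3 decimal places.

0.910

Convert percentages to proportions (divide by 100).
Σ p₁ᵢp₂ᵢ = 0.0420 + 0.0225 + 0.2070 + 0.0038 + 0.0040 = 0.2793
Σp_1ᵢ² = 0.21² + 0.09² + 0.46² + 0.19² + 0.05² = 0.0441 + 0.0081 + 0.2116 + 0.0361 + 0.0025 = 0.3024
Σp_2ᵢ² = 0.20² + 0.25² + 0.45² + 0.02² + 0.08² = 0.0400 + 0.0625 + 0.2025 + 0.0004 + 0.0064 = 0.3118
O = 0.2793 / √(0.3024 × 0.3118) = 0.2793 / 0.307064 = 0.90958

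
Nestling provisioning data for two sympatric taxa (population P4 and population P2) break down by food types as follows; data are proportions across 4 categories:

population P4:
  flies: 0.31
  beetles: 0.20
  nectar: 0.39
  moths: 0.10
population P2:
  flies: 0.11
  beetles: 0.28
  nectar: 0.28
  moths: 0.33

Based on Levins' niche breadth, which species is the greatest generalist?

Σp_P4ᵢ² = 0.31² + 0.20² + 0.39² + 0.10² = 0.0961 + 0.0400 + 0.1521 + 0.0100 = 0.2982
B_P4 = 1 / 0.2982 = 3.3535
Σp_P2ᵢ² = 0.11² + 0.28² + 0.28² + 0.33² = 0.0121 + 0.0784 + 0.0784 + 0.1089 = 0.2778
B_P2 = 1 / 0.2778 = 3.5997
Highest B → broadest niche (most generalist): population P2 (B = 3.60).

population P2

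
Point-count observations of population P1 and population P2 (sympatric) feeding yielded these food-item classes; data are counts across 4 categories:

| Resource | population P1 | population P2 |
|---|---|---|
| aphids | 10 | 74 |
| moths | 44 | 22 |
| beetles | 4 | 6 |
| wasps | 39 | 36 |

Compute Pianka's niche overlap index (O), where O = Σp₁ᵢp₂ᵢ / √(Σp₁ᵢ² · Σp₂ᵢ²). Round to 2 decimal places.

0.61

Proportions for population P1 (n=97): 10/97=0.1031, 44/97=0.4536, 4/97=0.0412, 39/97=0.4021
Proportions for population P2 (n=138): 74/138=0.5362, 22/138=0.1594, 6/138=0.0435, 36/138=0.2609
Σ p₁ᵢp₂ᵢ = 0.055282 + 0.072304 + 0.001792 + 0.104908 = 0.234286
Σp_1ᵢ² = 0.1031² + 0.4536² + 0.0412² + 0.4021² = 0.010630 + 0.205753 + 0.001697 + 0.161684 = 0.379764
Σp_2ᵢ² = 0.5362² + 0.1594² + 0.0435² + 0.2609² = 0.287510 + 0.025408 + 0.001892 + 0.068069 = 0.382879
O = 0.234286 / √(0.379764 × 0.382879) = 0.234286 / 0.3813183 = 0.6144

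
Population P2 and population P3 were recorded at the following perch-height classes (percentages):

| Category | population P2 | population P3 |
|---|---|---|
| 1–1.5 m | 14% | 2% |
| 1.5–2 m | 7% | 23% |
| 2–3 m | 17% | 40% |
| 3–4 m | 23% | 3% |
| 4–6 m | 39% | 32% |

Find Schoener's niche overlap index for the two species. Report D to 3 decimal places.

Convert percentages to proportions (divide by 100).
Σ|p₁ᵢ − p₂ᵢ| = 0.12 + 0.16 + 0.23 + 0.20 + 0.07 = 0.78
D = 1 − ½ × 0.78 = 1 − 0.390 = 0.61000

0.610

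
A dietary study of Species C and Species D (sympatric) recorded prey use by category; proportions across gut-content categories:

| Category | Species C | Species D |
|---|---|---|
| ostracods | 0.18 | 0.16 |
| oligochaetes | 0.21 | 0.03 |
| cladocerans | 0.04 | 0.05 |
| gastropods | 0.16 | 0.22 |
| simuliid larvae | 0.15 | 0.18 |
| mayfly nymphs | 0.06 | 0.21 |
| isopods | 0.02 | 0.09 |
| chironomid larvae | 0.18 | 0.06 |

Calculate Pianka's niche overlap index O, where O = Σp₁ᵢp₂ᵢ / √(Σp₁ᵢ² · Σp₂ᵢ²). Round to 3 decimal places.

Σ p₁ᵢp₂ᵢ = 0.0288 + 0.0063 + 0.0020 + 0.0352 + 0.0270 + 0.0126 + 0.0018 + 0.0108 = 0.1245
Σp_1ᵢ² = 0.18² + 0.21² + 0.04² + 0.16² + 0.15² + 0.06² + 0.02² + 0.18² = 0.0324 + 0.0441 + 0.0016 + 0.0256 + 0.0225 + 0.0036 + 0.0004 + 0.0324 = 0.1626
Σp_2ᵢ² = 0.16² + 0.03² + 0.05² + 0.22² + 0.18² + 0.21² + 0.09² + 0.06² = 0.0256 + 0.0009 + 0.0025 + 0.0484 + 0.0324 + 0.0441 + 0.0081 + 0.0036 = 0.1656
O = 0.1245 / √(0.1626 × 0.1656) = 0.1245 / 0.164093 = 0.75872

0.759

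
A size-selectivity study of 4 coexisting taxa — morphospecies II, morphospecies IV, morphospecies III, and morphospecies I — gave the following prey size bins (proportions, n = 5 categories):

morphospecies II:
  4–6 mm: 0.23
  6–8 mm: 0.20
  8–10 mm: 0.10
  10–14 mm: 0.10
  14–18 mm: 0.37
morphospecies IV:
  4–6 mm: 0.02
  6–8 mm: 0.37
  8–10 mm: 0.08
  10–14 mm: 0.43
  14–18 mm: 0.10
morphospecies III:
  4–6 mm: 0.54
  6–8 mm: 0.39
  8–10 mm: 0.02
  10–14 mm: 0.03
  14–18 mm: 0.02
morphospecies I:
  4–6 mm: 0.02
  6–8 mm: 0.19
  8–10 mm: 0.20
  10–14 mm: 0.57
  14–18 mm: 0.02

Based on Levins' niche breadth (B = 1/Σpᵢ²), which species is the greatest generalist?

morphospecies II

Σp_IIᵢ² = 0.23² + 0.20² + 0.10² + 0.10² + 0.37² = 0.0529 + 0.0400 + 0.0100 + 0.0100 + 0.1369 = 0.2498
B_II = 1 / 0.2498 = 4.0032
Σp_IVᵢ² = 0.02² + 0.37² + 0.08² + 0.43² + 0.10² = 0.0004 + 0.1369 + 0.0064 + 0.1849 + 0.0100 = 0.3386
B_IV = 1 / 0.3386 = 2.9533
Σp_IIIᵢ² = 0.54² + 0.39² + 0.02² + 0.03² + 0.02² = 0.2916 + 0.1521 + 0.0004 + 0.0009 + 0.0004 = 0.4454
B_III = 1 / 0.4454 = 2.2452
Σp_Iᵢ² = 0.02² + 0.19² + 0.20² + 0.57² + 0.02² = 0.0004 + 0.0361 + 0.0400 + 0.3249 + 0.0004 = 0.4018
B_I = 1 / 0.4018 = 2.4888
Highest B → broadest niche (most generalist): morphospecies II (B = 4.00).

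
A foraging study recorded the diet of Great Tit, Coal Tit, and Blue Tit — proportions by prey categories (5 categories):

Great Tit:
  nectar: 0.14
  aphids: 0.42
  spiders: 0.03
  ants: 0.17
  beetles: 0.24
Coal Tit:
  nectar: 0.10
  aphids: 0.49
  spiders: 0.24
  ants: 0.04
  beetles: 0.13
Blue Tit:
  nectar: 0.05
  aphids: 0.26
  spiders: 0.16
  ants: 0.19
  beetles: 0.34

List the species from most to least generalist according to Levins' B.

Blue Tit > Great Tit > Coal Tit

Σp_Greaᵢ² = 0.14² + 0.42² + 0.03² + 0.17² + 0.24² = 0.0196 + 0.1764 + 0.0009 + 0.0289 + 0.0576 = 0.2834
B_Grea = 1 / 0.2834 = 3.5286
Σp_Coalᵢ² = 0.10² + 0.49² + 0.24² + 0.04² + 0.13² = 0.0100 + 0.2401 + 0.0576 + 0.0016 + 0.0169 = 0.3262
B_Coal = 1 / 0.3262 = 3.0656
Σp_Blueᵢ² = 0.05² + 0.26² + 0.16² + 0.19² + 0.34² = 0.0025 + 0.0676 + 0.0256 + 0.0361 + 0.1156 = 0.2474
B_Blue = 1 / 0.2474 = 4.0420
Ranking by B (broadest → narrowest): Blue Tit (4.04) > Great Tit (3.53) > Coal Tit (3.07)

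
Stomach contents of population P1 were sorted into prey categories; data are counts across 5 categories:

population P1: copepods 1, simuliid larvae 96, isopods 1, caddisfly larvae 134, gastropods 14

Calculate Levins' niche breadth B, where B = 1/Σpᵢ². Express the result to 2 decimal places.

2.21

Proportions for population P1 (n=246): 1/246=0.0041, 96/246=0.3902, 1/246=0.0041, 134/246=0.5447, 14/246=0.0569
Σpᵢ² = 0.0041² + 0.3902² + 0.0041² + 0.5447² + 0.0569² = 0.000017 + 0.152256 + 0.000017 + 0.296698 + 0.003238 = 0.452226
B = 1 / 0.452226 = 2.2113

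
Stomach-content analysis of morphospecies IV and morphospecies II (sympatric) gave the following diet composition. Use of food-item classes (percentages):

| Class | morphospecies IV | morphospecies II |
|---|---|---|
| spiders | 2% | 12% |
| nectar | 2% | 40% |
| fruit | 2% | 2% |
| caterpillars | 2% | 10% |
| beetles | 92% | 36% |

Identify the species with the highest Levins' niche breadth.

morphospecies II

Convert percentages to proportions (divide by 100).
Σp_IVᵢ² = 0.02² + 0.02² + 0.02² + 0.02² + 0.92² = 0.0004 + 0.0004 + 0.0004 + 0.0004 + 0.8464 = 0.8480
B_IV = 1 / 0.8480 = 1.1792
Σp_IIᵢ² = 0.12² + 0.40² + 0.02² + 0.10² + 0.36² = 0.0144 + 0.1600 + 0.0004 + 0.0100 + 0.1296 = 0.3144
B_II = 1 / 0.3144 = 3.1807
Highest B → broadest niche (most generalist): morphospecies II (B = 3.18).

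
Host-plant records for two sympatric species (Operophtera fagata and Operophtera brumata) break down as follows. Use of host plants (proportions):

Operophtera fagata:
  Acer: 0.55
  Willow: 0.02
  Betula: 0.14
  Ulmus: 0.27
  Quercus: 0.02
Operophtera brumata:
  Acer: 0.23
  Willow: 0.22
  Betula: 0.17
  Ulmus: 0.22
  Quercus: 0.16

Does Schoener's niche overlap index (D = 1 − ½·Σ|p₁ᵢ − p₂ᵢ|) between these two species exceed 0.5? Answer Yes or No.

Yes

Σ|p₁ᵢ − p₂ᵢ| = 0.32 + 0.20 + 0.03 + 0.05 + 0.14 = 0.74
D = 1 − ½ × 0.74 = 1 − 0.370 = 0.6300
D = 0.6300 > 0.5 → Yes.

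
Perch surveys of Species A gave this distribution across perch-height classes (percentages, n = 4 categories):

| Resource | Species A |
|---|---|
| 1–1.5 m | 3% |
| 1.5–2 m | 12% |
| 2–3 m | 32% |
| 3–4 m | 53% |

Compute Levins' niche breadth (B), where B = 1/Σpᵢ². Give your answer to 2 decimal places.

Convert percentages to proportions (divide by 100).
Σpᵢ² = 0.03² + 0.12² + 0.32² + 0.53² = 0.0009 + 0.0144 + 0.1024 + 0.2809 = 0.3986
B = 1 / 0.3986 = 2.5088

2.51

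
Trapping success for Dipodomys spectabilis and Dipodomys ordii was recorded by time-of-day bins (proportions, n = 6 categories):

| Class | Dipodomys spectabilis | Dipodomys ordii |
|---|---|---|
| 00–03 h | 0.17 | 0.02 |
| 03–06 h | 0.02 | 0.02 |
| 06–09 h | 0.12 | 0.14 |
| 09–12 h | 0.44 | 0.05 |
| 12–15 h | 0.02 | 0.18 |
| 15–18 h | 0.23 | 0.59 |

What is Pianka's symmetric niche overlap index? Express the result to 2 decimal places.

Σ p₁ᵢp₂ᵢ = 0.0034 + 0.0004 + 0.0168 + 0.0220 + 0.0036 + 0.1357 = 0.1819
Σp_1ᵢ² = 0.17² + 0.02² + 0.12² + 0.44² + 0.02² + 0.23² = 0.0289 + 0.0004 + 0.0144 + 0.1936 + 0.0004 + 0.0529 = 0.2906
Σp_2ᵢ² = 0.02² + 0.02² + 0.14² + 0.05² + 0.18² + 0.59² = 0.0004 + 0.0004 + 0.0196 + 0.0025 + 0.0324 + 0.3481 = 0.4034
O = 0.1819 / √(0.2906 × 0.4034) = 0.1819 / 0.34239 = 0.5313

0.53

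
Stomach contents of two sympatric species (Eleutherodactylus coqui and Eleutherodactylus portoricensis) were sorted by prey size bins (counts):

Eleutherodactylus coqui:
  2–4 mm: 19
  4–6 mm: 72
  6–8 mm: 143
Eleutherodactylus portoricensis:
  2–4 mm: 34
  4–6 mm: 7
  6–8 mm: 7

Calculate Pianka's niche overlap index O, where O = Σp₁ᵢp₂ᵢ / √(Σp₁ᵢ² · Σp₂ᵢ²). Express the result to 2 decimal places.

Proportions for Eleutherodactylus coqui (n=234): 19/234=0.0812, 72/234=0.3077, 143/234=0.6111
Proportions for Eleutherodactylus portoricensis (n=48): 34/48=0.7083, 7/48=0.1458, 7/48=0.1458
Σ p₁ᵢp₂ᵢ = 0.057514 + 0.044863 + 0.089098 = 0.191475
Σp_1ᵢ² = 0.0812² + 0.3077² + 0.6111² = 0.006593 + 0.094679 + 0.373443 = 0.474715
Σp_2ᵢ² = 0.7083² + 0.1458² + 0.1458² = 0.501689 + 0.021258 + 0.021258 = 0.544205
O = 0.191475 / √(0.474715 × 0.544205) = 0.191475 / 0.5082738 = 0.3767

0.38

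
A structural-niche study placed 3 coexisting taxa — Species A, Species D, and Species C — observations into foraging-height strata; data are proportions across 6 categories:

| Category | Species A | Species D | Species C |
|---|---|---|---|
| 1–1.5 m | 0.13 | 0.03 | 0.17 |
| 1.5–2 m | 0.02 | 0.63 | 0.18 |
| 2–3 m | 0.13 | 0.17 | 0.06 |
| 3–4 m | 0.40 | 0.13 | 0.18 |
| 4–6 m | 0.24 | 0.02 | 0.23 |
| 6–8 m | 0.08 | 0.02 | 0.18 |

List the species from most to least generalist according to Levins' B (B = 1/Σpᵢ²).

Σp_Aᵢ² = 0.13² + 0.02² + 0.13² + 0.40² + 0.24² + 0.08² = 0.0169 + 0.0004 + 0.0169 + 0.1600 + 0.0576 + 0.0064 = 0.2582
B_A = 1 / 0.2582 = 3.8730
Σp_Dᵢ² = 0.03² + 0.63² + 0.17² + 0.13² + 0.02² + 0.02² = 0.0009 + 0.3969 + 0.0289 + 0.0169 + 0.0004 + 0.0004 = 0.4444
B_D = 1 / 0.4444 = 2.2502
Σp_Cᵢ² = 0.17² + 0.18² + 0.06² + 0.18² + 0.23² + 0.18² = 0.0289 + 0.0324 + 0.0036 + 0.0324 + 0.0529 + 0.0324 = 0.1826
B_C = 1 / 0.1826 = 5.4765
Ranking by B (broadest → narrowest): Species C (5.48) > Species A (3.87) > Species D (2.25)

Species C > Species A > Species D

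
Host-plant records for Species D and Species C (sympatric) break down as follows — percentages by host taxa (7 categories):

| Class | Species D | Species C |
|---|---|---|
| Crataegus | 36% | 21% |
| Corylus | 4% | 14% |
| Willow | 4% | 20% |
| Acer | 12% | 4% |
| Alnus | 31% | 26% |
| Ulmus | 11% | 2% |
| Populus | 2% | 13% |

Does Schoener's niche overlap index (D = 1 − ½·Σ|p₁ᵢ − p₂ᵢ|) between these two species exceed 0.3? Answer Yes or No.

Convert percentages to proportions (divide by 100).
Σ|p₁ᵢ − p₂ᵢ| = 0.15 + 0.10 + 0.16 + 0.08 + 0.05 + 0.09 + 0.11 = 0.74
D = 1 − ½ × 0.74 = 1 − 0.370 = 0.6300
D = 0.6300 > 0.3 → Yes.

Yes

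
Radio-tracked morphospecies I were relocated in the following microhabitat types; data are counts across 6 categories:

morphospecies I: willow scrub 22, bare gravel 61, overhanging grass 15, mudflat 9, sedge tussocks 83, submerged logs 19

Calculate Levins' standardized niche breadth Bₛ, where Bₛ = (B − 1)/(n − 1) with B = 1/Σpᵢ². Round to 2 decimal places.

Proportions for morphospecies I (n=209): 22/209=0.1053, 61/209=0.2919, 15/209=0.0718, 9/209=0.0431, 83/209=0.3971, 19/209=0.0909
Σpᵢ² = 0.1053² + 0.2919² + 0.0718² + 0.0431² + 0.3971² + 0.0909² = 0.011088 + 0.085206 + 0.005155 + 0.001858 + 0.157688 + 0.008263 = 0.269258
B = 1 / 0.269258 = 3.7139
Bₛ = (B − 1)/(n − 1) = (3.7139 − 1)/(6 − 1) = 2.7139/5 = 0.5428

0.54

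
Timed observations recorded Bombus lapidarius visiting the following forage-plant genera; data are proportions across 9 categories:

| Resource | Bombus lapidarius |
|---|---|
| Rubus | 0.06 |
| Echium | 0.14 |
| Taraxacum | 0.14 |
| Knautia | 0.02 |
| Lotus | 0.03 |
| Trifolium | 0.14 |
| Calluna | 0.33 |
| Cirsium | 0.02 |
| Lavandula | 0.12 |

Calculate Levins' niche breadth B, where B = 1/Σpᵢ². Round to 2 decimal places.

Σpᵢ² = 0.06² + 0.14² + 0.14² + 0.02² + 0.03² + 0.14² + 0.33² + 0.02² + 0.12² = 0.0036 + 0.0196 + 0.0196 + 0.0004 + 0.0009 + 0.0196 + 0.1089 + 0.0004 + 0.0144 = 0.1874
B = 1 / 0.1874 = 5.3362

5.34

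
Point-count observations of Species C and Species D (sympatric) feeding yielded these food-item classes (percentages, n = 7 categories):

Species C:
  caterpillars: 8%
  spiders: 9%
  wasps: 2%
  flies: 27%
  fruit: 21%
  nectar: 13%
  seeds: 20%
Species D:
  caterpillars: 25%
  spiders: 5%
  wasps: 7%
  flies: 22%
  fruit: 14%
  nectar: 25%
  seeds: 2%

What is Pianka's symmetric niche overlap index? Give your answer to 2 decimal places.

0.78

Convert percentages to proportions (divide by 100).
Σ p₁ᵢp₂ᵢ = 0.0200 + 0.0045 + 0.0014 + 0.0594 + 0.0294 + 0.0325 + 0.0040 = 0.1512
Σp_1ᵢ² = 0.08² + 0.09² + 0.02² + 0.27² + 0.21² + 0.13² + 0.20² = 0.0064 + 0.0081 + 0.0004 + 0.0729 + 0.0441 + 0.0169 + 0.0400 = 0.1888
Σp_2ᵢ² = 0.25² + 0.05² + 0.07² + 0.22² + 0.14² + 0.25² + 0.02² = 0.0625 + 0.0025 + 0.0049 + 0.0484 + 0.0196 + 0.0625 + 0.0004 = 0.2008
O = 0.1512 / √(0.1888 × 0.2008) = 0.1512 / 0.19471 = 0.7765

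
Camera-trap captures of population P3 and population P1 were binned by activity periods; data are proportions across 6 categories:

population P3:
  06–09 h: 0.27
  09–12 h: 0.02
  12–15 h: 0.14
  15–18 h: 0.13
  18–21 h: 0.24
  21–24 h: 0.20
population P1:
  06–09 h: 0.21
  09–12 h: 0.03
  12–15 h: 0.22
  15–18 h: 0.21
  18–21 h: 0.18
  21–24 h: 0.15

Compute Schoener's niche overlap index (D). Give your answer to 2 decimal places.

0.83

Σ|p₁ᵢ − p₂ᵢ| = 0.06 + 0.01 + 0.08 + 0.08 + 0.06 + 0.05 = 0.34
D = 1 − ½ × 0.34 = 1 − 0.170 = 0.8300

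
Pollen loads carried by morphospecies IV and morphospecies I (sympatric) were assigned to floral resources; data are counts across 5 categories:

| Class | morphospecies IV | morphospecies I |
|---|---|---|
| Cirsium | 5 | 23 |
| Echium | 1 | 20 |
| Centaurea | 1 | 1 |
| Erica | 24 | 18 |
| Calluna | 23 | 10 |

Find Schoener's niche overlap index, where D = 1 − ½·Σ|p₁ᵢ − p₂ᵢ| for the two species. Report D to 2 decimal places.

Proportions for morphospecies IV (n=54): 5/54=0.0926, 1/54=0.0185, 1/54=0.0185, 24/54=0.4444, 23/54=0.4259
Proportions for morphospecies I (n=72): 23/72=0.3194, 20/72=0.2778, 1/72=0.0139, 18/72=0.2500, 10/72=0.1389
Σ|p₁ᵢ − p₂ᵢ| = 0.2268 + 0.2593 + 0.0046 + 0.1944 + 0.2870 = 0.9721
D = 1 − ½ × 0.9721 = 1 − 0.48605 = 0.51395

0.51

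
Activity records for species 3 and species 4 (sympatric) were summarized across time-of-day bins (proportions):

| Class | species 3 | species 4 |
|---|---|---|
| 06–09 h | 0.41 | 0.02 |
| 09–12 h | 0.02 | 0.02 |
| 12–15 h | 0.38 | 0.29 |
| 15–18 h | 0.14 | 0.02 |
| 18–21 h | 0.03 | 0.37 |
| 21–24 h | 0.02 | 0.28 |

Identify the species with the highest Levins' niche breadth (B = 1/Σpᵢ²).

species 4

Σp_3ᵢ² = 0.41² + 0.02² + 0.38² + 0.14² + 0.03² + 0.02² = 0.1681 + 0.0004 + 0.1444 + 0.0196 + 0.0009 + 0.0004 = 0.3338
B_3 = 1 / 0.3338 = 2.9958
Σp_4ᵢ² = 0.02² + 0.02² + 0.29² + 0.02² + 0.37² + 0.28² = 0.0004 + 0.0004 + 0.0841 + 0.0004 + 0.1369 + 0.0784 = 0.3006
B_4 = 1 / 0.3006 = 3.3267
Highest B → broadest niche (most generalist): species 4 (B = 3.33).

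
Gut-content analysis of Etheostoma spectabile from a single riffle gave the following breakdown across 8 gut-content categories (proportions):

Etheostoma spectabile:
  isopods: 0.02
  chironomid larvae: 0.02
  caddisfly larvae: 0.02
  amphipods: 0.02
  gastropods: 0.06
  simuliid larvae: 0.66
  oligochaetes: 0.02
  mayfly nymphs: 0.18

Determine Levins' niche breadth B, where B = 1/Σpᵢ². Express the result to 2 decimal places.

2.11

Σpᵢ² = 0.02² + 0.02² + 0.02² + 0.02² + 0.06² + 0.66² + 0.02² + 0.18² = 0.0004 + 0.0004 + 0.0004 + 0.0004 + 0.0036 + 0.4356 + 0.0004 + 0.0324 = 0.4736
B = 1 / 0.4736 = 2.1115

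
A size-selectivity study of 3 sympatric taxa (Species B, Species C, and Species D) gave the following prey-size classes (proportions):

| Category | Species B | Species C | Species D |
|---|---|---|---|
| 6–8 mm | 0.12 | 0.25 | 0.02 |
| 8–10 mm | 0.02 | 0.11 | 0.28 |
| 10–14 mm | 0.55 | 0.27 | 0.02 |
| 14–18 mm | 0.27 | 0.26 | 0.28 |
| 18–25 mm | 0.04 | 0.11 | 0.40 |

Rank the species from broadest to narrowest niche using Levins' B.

Species C > Species D > Species B

Σp_Bᵢ² = 0.12² + 0.02² + 0.55² + 0.27² + 0.04² = 0.0144 + 0.0004 + 0.3025 + 0.0729 + 0.0016 = 0.3918
B_B = 1 / 0.3918 = 2.5523
Σp_Cᵢ² = 0.25² + 0.11² + 0.27² + 0.26² + 0.11² = 0.0625 + 0.0121 + 0.0729 + 0.0676 + 0.0121 = 0.2272
B_C = 1 / 0.2272 = 4.4014
Σp_Dᵢ² = 0.02² + 0.28² + 0.02² + 0.28² + 0.40² = 0.0004 + 0.0784 + 0.0004 + 0.0784 + 0.1600 = 0.3176
B_D = 1 / 0.3176 = 3.1486
Ranking by B (broadest → narrowest): Species C (4.40) > Species D (3.15) > Species B (2.55)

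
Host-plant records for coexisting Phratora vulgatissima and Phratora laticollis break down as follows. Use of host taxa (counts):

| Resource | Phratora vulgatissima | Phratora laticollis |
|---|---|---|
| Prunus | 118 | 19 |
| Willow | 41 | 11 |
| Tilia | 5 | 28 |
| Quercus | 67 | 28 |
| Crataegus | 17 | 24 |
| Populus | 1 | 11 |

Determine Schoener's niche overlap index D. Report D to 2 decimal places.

0.57

Proportions for Phratora vulgatissima (n=249): 118/249=0.4739, 41/249=0.1647, 5/249=0.0201, 67/249=0.2691, 17/249=0.0683, 1/249=0.0040
Proportions for Phratora laticollis (n=121): 19/121=0.1570, 11/121=0.0909, 28/121=0.2314, 28/121=0.2314, 24/121=0.1983, 11/121=0.0909
Σ|p₁ᵢ − p₂ᵢ| = 0.3169 + 0.0738 + 0.2113 + 0.0377 + 0.1300 + 0.0869 = 0.8566
D = 1 − ½ × 0.8566 = 1 − 0.42830 = 0.57170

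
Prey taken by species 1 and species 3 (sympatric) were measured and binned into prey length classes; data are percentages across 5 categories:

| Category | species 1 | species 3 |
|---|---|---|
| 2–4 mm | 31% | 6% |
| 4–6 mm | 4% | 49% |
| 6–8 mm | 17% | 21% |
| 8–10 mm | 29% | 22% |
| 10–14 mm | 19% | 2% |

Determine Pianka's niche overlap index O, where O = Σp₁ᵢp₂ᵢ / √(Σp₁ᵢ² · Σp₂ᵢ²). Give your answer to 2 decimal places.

0.49

Convert percentages to proportions (divide by 100).
Σ p₁ᵢp₂ᵢ = 0.0186 + 0.0196 + 0.0357 + 0.0638 + 0.0038 = 0.1415
Σp_1ᵢ² = 0.31² + 0.04² + 0.17² + 0.29² + 0.19² = 0.0961 + 0.0016 + 0.0289 + 0.0841 + 0.0361 = 0.2468
Σp_2ᵢ² = 0.06² + 0.49² + 0.21² + 0.22² + 0.02² = 0.0036 + 0.2401 + 0.0441 + 0.0484 + 0.0004 = 0.3366
O = 0.1415 / √(0.2468 × 0.3366) = 0.1415 / 0.28822 = 0.4909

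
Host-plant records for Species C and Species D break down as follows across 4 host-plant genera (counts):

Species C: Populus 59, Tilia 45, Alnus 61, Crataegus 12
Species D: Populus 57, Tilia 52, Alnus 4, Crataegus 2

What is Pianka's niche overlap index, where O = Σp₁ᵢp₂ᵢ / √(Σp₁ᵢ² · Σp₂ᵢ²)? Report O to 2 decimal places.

0.80

Proportions for Species C (n=177): 59/177=0.3333, 45/177=0.2542, 61/177=0.3446, 12/177=0.0678
Proportions for Species D (n=115): 57/115=0.4957, 52/115=0.4522, 4/115=0.0348, 2/115=0.0174
Σ p₁ᵢp₂ᵢ = 0.165217 + 0.114949 + 0.011992 + 0.001180 = 0.293338
Σp_1ᵢ² = 0.3333² + 0.2542² + 0.3446² + 0.0678² = 0.111089 + 0.064618 + 0.118749 + 0.004597 = 0.299053
Σp_2ᵢ² = 0.4957² + 0.4522² + 0.0348² + 0.0174² = 0.245718 + 0.204485 + 0.001211 + 0.000303 = 0.451717
O = 0.293338 / √(0.299053 × 0.451717) = 0.293338 / 0.3675423 = 0.7981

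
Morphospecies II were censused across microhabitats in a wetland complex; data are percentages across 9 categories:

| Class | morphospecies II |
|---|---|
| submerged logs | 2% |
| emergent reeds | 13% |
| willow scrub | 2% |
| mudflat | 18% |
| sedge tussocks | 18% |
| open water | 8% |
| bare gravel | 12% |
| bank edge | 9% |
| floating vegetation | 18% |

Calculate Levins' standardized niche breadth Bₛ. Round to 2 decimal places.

0.74

Convert percentages to proportions (divide by 100).
Σpᵢ² = 0.02² + 0.13² + 0.02² + 0.18² + 0.18² + 0.08² + 0.12² + 0.09² + 0.18² = 0.0004 + 0.0169 + 0.0004 + 0.0324 + 0.0324 + 0.0064 + 0.0144 + 0.0081 + 0.0324 = 0.1438
B = 1 / 0.1438 = 6.9541
Bₛ = (B − 1)/(n − 1) = (6.9541 − 1)/(9 − 1) = 5.9541/8 = 0.7443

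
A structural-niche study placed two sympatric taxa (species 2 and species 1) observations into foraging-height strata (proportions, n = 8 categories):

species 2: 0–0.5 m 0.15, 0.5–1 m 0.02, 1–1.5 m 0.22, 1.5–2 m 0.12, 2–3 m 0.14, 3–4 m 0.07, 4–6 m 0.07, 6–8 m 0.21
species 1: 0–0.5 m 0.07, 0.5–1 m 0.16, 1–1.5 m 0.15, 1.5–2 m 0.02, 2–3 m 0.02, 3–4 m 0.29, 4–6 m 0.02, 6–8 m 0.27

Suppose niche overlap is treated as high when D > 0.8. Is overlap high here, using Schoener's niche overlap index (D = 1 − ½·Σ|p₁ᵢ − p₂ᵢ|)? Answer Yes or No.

No

Σ|p₁ᵢ − p₂ᵢ| = 0.08 + 0.14 + 0.07 + 0.10 + 0.12 + 0.22 + 0.05 + 0.06 = 0.84
D = 1 − ½ × 0.84 = 1 − 0.420 = 0.5800
D = 0.5800 < 0.8 → No.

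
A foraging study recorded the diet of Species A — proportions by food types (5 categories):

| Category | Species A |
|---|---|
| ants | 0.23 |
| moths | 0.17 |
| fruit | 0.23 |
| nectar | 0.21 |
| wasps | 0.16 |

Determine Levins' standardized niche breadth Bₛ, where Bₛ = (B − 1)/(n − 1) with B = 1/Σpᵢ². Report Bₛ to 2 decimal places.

0.97

Σpᵢ² = 0.23² + 0.17² + 0.23² + 0.21² + 0.16² = 0.0529 + 0.0289 + 0.0529 + 0.0441 + 0.0256 = 0.2044
B = 1 / 0.2044 = 4.8924
Bₛ = (B − 1)/(n − 1) = (4.8924 − 1)/(5 − 1) = 3.8924/4 = 0.9731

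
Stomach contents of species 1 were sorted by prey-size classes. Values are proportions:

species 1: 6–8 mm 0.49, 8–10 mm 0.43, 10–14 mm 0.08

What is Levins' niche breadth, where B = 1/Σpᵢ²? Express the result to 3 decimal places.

2.318

Σpᵢ² = 0.49² + 0.43² + 0.08² = 0.2401 + 0.1849 + 0.0064 = 0.4314
B = 1 / 0.4314 = 2.31803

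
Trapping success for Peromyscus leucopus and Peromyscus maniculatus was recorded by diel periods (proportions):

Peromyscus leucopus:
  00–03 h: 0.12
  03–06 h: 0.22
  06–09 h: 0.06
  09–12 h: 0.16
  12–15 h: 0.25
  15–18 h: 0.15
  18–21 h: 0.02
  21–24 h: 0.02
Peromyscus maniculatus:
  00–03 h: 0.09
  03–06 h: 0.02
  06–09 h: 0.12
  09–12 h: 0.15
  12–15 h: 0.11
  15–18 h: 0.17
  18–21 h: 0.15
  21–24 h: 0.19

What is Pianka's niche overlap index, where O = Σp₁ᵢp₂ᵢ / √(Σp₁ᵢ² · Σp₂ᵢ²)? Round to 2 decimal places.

Σ p₁ᵢp₂ᵢ = 0.0108 + 0.0044 + 0.0072 + 0.0240 + 0.0275 + 0.0255 + 0.0030 + 0.0038 = 0.1062
Σp_1ᵢ² = 0.12² + 0.22² + 0.06² + 0.16² + 0.25² + 0.15² + 0.02² + 0.02² = 0.0144 + 0.0484 + 0.0036 + 0.0256 + 0.0625 + 0.0225 + 0.0004 + 0.0004 = 0.1778
Σp_2ᵢ² = 0.09² + 0.02² + 0.12² + 0.15² + 0.11² + 0.17² + 0.15² + 0.19² = 0.0081 + 0.0004 + 0.0144 + 0.0225 + 0.0121 + 0.0289 + 0.0225 + 0.0361 = 0.1450
O = 0.1062 / √(0.1778 × 0.1450) = 0.1062 / 0.16056 = 0.6614

0.66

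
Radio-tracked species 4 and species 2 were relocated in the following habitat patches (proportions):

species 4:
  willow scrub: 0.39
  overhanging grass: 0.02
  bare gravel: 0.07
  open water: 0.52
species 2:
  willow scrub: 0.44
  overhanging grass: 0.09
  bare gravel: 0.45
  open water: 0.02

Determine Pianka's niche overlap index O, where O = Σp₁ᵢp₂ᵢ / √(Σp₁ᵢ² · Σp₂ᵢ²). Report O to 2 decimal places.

0.52

Σ p₁ᵢp₂ᵢ = 0.1716 + 0.0018 + 0.0315 + 0.0104 = 0.2153
Σp_1ᵢ² = 0.39² + 0.02² + 0.07² + 0.52² = 0.1521 + 0.0004 + 0.0049 + 0.2704 = 0.4278
Σp_2ᵢ² = 0.44² + 0.09² + 0.45² + 0.02² = 0.1936 + 0.0081 + 0.2025 + 0.0004 = 0.4046
O = 0.2153 / √(0.4278 × 0.4046) = 0.2153 / 0.41604 = 0.5175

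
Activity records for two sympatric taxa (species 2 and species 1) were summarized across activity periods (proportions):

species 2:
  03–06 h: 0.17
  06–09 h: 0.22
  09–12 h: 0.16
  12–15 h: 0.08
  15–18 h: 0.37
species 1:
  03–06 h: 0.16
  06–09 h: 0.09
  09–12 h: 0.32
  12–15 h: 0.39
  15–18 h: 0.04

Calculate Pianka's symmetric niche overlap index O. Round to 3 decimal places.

Σ p₁ᵢp₂ᵢ = 0.0272 + 0.0198 + 0.0512 + 0.0312 + 0.0148 = 0.1442
Σp_1ᵢ² = 0.17² + 0.22² + 0.16² + 0.08² + 0.37² = 0.0289 + 0.0484 + 0.0256 + 0.0064 + 0.1369 = 0.2462
Σp_2ᵢ² = 0.16² + 0.09² + 0.32² + 0.39² + 0.04² = 0.0256 + 0.0081 + 0.1024 + 0.1521 + 0.0016 = 0.2898
O = 0.1442 / √(0.2462 × 0.2898) = 0.1442 / 0.267112 = 0.53985

0.540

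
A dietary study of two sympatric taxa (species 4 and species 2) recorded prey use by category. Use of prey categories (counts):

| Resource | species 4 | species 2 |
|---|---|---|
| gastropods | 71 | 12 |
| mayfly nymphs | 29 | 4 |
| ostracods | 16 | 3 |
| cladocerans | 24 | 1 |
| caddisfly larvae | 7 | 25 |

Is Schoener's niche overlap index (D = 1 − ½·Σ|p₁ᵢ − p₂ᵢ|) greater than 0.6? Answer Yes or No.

Proportions for species 4 (n=147): 71/147=0.4830, 29/147=0.1973, 16/147=0.1088, 24/147=0.1633, 7/147=0.0476
Proportions for species 2 (n=45): 12/45=0.2667, 4/45=0.0889, 3/45=0.0667, 1/45=0.0222, 25/45=0.5556
Σ|p₁ᵢ − p₂ᵢ| = 0.2163 + 0.1084 + 0.0421 + 0.1411 + 0.5080 = 1.0159
D = 1 − ½ × 1.0159 = 1 − 0.50795 = 0.49205
D = 0.49205 < 0.6 → No.

No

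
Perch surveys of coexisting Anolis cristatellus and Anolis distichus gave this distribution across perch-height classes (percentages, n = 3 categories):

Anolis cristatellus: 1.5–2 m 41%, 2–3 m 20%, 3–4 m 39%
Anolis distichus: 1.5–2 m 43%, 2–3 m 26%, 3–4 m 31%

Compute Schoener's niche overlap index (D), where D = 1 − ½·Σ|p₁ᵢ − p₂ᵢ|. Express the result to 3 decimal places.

0.920

Convert percentages to proportions (divide by 100).
Σ|p₁ᵢ − p₂ᵢ| = 0.02 + 0.06 + 0.08 = 0.16
D = 1 − ½ × 0.16 = 1 − 0.080 = 0.92000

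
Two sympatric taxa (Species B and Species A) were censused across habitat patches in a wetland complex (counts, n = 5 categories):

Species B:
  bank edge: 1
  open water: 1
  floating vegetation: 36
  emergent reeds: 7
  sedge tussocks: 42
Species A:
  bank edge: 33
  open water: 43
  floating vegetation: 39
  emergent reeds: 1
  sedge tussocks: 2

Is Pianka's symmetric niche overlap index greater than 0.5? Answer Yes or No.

Proportions for Species B (n=87): 1/87=0.0115, 1/87=0.0115, 36/87=0.4138, 7/87=0.0805, 42/87=0.4828
Proportions for Species A (n=118): 33/118=0.2797, 43/118=0.3644, 39/118=0.3305, 1/118=0.0085, 2/118=0.0169
Σ p₁ᵢp₂ᵢ = 0.003217 + 0.004191 + 0.136761 + 0.000684 + 0.008159 = 0.153012
Σp_1ᵢ² = 0.0115² + 0.0115² + 0.4138² + 0.0805² + 0.4828² = 0.000132 + 0.000132 + 0.171230 + 0.006480 + 0.233096 = 0.411070
Σp_2ᵢ² = 0.2797² + 0.3644² + 0.3305² + 0.0085² + 0.0169² = 0.078232 + 0.132787 + 0.109230 + 0.000072 + 0.000286 = 0.320607
O = 0.153012 / √(0.411070 × 0.320607) = 0.153012 / 0.3630316 = 0.4215
O = 0.4215 < 0.5 → No.

No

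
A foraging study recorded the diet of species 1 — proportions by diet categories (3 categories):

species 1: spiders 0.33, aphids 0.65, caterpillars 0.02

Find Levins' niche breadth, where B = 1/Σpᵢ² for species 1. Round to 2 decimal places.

1.88

Σpᵢ² = 0.33² + 0.65² + 0.02² = 0.1089 + 0.4225 + 0.0004 = 0.5318
B = 1 / 0.5318 = 1.8804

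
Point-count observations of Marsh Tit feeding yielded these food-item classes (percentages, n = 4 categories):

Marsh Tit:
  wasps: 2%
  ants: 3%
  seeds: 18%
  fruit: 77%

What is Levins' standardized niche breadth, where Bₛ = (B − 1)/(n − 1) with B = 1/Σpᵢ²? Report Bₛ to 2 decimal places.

Convert percentages to proportions (divide by 100).
Σpᵢ² = 0.02² + 0.03² + 0.18² + 0.77² = 0.0004 + 0.0009 + 0.0324 + 0.5929 = 0.6266
B = 1 / 0.6266 = 1.5959
Bₛ = (B − 1)/(n − 1) = (1.5959 − 1)/(4 − 1) = 0.5959/3 = 0.1986

0.20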